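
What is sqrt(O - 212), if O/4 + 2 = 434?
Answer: 2*sqrt(379) ≈ 38.936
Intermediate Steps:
O = 1728 (O = -8 + 4*434 = -8 + 1736 = 1728)
sqrt(O - 212) = sqrt(1728 - 212) = sqrt(1516) = 2*sqrt(379)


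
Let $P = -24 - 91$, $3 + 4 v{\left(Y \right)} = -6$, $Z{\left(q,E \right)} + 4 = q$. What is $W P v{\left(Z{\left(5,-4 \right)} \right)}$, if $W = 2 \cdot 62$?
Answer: $32085$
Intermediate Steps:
$Z{\left(q,E \right)} = -4 + q$
$v{\left(Y \right)} = - \frac{9}{4}$ ($v{\left(Y \right)} = - \frac{3}{4} + \frac{1}{4} \left(-6\right) = - \frac{3}{4} - \frac{3}{2} = - \frac{9}{4}$)
$W = 124$
$P = -115$
$W P v{\left(Z{\left(5,-4 \right)} \right)} = 124 \left(-115\right) \left(- \frac{9}{4}\right) = \left(-14260\right) \left(- \frac{9}{4}\right) = 32085$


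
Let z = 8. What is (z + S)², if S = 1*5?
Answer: 169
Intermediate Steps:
S = 5
(z + S)² = (8 + 5)² = 13² = 169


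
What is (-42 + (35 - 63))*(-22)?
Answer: 1540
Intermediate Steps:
(-42 + (35 - 63))*(-22) = (-42 - 28)*(-22) = -70*(-22) = 1540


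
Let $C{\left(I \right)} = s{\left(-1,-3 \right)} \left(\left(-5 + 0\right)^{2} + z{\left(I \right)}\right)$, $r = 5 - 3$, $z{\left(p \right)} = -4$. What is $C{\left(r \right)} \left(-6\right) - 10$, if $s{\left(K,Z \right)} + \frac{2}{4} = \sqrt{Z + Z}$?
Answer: $53 - 126 i \sqrt{6} \approx 53.0 - 308.64 i$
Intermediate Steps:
$s{\left(K,Z \right)} = - \frac{1}{2} + \sqrt{2} \sqrt{Z}$ ($s{\left(K,Z \right)} = - \frac{1}{2} + \sqrt{Z + Z} = - \frac{1}{2} + \sqrt{2 Z} = - \frac{1}{2} + \sqrt{2} \sqrt{Z}$)
$r = 2$
$C{\left(I \right)} = - \frac{21}{2} + 21 i \sqrt{6}$ ($C{\left(I \right)} = \left(- \frac{1}{2} + \sqrt{2} \sqrt{-3}\right) \left(\left(-5 + 0\right)^{2} - 4\right) = \left(- \frac{1}{2} + \sqrt{2} i \sqrt{3}\right) \left(\left(-5\right)^{2} - 4\right) = \left(- \frac{1}{2} + i \sqrt{6}\right) \left(25 - 4\right) = \left(- \frac{1}{2} + i \sqrt{6}\right) 21 = - \frac{21}{2} + 21 i \sqrt{6}$)
$C{\left(r \right)} \left(-6\right) - 10 = \left(- \frac{21}{2} + 21 i \sqrt{6}\right) \left(-6\right) - 10 = \left(63 - 126 i \sqrt{6}\right) - 10 = 53 - 126 i \sqrt{6}$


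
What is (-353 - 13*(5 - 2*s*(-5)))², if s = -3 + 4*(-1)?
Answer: 242064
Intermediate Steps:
s = -7 (s = -3 - 4 = -7)
(-353 - 13*(5 - 2*s*(-5)))² = (-353 - 13*(5 - 2*(-7)*(-5)))² = (-353 - 13*(5 + 14*(-5)))² = (-353 - 13*(5 - 70))² = (-353 - 13*(-65))² = (-353 + 845)² = 492² = 242064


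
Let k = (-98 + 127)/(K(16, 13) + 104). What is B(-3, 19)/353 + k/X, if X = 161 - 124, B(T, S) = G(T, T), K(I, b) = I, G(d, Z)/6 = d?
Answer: -69683/1567320 ≈ -0.044460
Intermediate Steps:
G(d, Z) = 6*d
B(T, S) = 6*T
k = 29/120 (k = (-98 + 127)/(16 + 104) = 29/120 ≈ 0.24167)
X = 37
B(-3, 19)/353 + k/X = (6*(-3))/353 + (29/120)/37 = -18*1/353 + (29/120)*(1/37) = -18/353 + 29/4440 = -69683/1567320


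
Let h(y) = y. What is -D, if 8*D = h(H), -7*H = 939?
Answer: 939/56 ≈ 16.768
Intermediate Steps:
H = -939/7 (H = -⅐*939 = -939/7 ≈ -134.14)
D = -939/56 (D = (⅛)*(-939/7) = -939/56 ≈ -16.768)
-D = -1*(-939/56) = 939/56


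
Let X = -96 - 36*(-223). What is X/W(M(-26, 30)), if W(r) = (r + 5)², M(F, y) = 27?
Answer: 1983/256 ≈ 7.7461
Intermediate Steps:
X = 7932 (X = -96 + 8028 = 7932)
W(r) = (5 + r)²
X/W(M(-26, 30)) = 7932/((5 + 27)²) = 7932/(32²) = 7932/1024 = 7932*(1/1024) = 1983/256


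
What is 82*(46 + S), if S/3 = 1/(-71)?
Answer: 267566/71 ≈ 3768.5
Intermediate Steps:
S = -3/71 (S = 3/(-71) = 3*(-1/71) = -3/71 ≈ -0.042253)
82*(46 + S) = 82*(46 - 3/71) = 82*(3263/71) = 267566/71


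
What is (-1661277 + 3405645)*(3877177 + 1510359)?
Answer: 9397845397248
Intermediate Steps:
(-1661277 + 3405645)*(3877177 + 1510359) = 1744368*5387536 = 9397845397248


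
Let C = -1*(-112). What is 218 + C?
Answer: 330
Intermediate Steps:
C = 112
218 + C = 218 + 112 = 330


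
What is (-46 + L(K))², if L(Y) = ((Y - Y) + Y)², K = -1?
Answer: 2025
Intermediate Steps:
L(Y) = Y² (L(Y) = (0 + Y)² = Y²)
(-46 + L(K))² = (-46 + (-1)²)² = (-46 + 1)² = (-45)² = 2025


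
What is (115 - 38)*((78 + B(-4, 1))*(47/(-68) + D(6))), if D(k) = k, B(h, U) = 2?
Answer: 555940/17 ≈ 32702.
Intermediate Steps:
(115 - 38)*((78 + B(-4, 1))*(47/(-68) + D(6))) = (115 - 38)*((78 + 2)*(47/(-68) + 6)) = 77*(80*(47*(-1/68) + 6)) = 77*(80*(-47/68 + 6)) = 77*(80*(361/68)) = 77*(7220/17) = 555940/17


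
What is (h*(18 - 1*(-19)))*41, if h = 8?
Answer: 12136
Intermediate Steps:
(h*(18 - 1*(-19)))*41 = (8*(18 - 1*(-19)))*41 = (8*(18 + 19))*41 = (8*37)*41 = 296*41 = 12136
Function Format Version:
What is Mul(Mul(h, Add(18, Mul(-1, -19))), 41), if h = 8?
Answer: 12136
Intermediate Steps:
Mul(Mul(h, Add(18, Mul(-1, -19))), 41) = Mul(Mul(8, Add(18, Mul(-1, -19))), 41) = Mul(Mul(8, Add(18, 19)), 41) = Mul(Mul(8, 37), 41) = Mul(296, 41) = 12136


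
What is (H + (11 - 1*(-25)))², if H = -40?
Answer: 16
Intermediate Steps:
(H + (11 - 1*(-25)))² = (-40 + (11 - 1*(-25)))² = (-40 + (11 + 25))² = (-40 + 36)² = (-4)² = 16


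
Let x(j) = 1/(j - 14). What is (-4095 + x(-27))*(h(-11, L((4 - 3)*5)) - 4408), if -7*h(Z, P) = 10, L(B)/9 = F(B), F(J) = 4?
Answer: 5182277936/287 ≈ 1.8057e+7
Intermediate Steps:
L(B) = 36 (L(B) = 9*4 = 36)
x(j) = 1/(-14 + j)
h(Z, P) = -10/7 (h(Z, P) = -1/7*10 = -10/7)
(-4095 + x(-27))*(h(-11, L((4 - 3)*5)) - 4408) = (-4095 + 1/(-14 - 27))*(-10/7 - 4408) = (-4095 + 1/(-41))*(-30866/7) = (-4095 - 1/41)*(-30866/7) = -167896/41*(-30866/7) = 5182277936/287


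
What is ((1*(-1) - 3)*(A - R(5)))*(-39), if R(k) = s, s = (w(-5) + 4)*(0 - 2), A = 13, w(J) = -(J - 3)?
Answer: 5772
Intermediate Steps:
w(J) = 3 - J (w(J) = -(-3 + J) = 3 - J)
s = -24 (s = ((3 - 1*(-5)) + 4)*(0 - 2) = ((3 + 5) + 4)*(-2) = (8 + 4)*(-2) = 12*(-2) = -24)
R(k) = -24
((1*(-1) - 3)*(A - R(5)))*(-39) = ((1*(-1) - 3)*(13 - 1*(-24)))*(-39) = ((-1 - 3)*(13 + 24))*(-39) = -4*37*(-39) = -148*(-39) = 5772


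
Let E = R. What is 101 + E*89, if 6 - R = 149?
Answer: -12626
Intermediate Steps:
R = -143 (R = 6 - 1*149 = 6 - 149 = -143)
E = -143
101 + E*89 = 101 - 143*89 = 101 - 12727 = -12626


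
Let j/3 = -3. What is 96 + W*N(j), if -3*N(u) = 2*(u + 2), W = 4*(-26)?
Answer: -1168/3 ≈ -389.33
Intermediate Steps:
j = -9 (j = 3*(-3) = -9)
W = -104
N(u) = -4/3 - 2*u/3 (N(u) = -2*(u + 2)/3 = -2*(2 + u)/3 = -(4 + 2*u)/3 = -4/3 - 2*u/3)
96 + W*N(j) = 96 - 104*(-4/3 - ⅔*(-9)) = 96 - 104*(-4/3 + 6) = 96 - 104*14/3 = 96 - 1456/3 = -1168/3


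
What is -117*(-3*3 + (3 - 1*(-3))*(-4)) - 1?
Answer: 3860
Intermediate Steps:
-117*(-3*3 + (3 - 1*(-3))*(-4)) - 1 = -117*(-9 + (3 + 3)*(-4)) - 1 = -117*(-9 + 6*(-4)) - 1 = -117*(-9 - 24) - 1 = -117*(-33) - 1 = 3861 - 1 = 3860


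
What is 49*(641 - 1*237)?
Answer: 19796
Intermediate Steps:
49*(641 - 1*237) = 49*(641 - 237) = 49*404 = 19796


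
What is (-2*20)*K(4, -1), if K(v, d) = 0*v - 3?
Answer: 120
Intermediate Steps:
K(v, d) = -3 (K(v, d) = 0 - 3 = -3)
(-2*20)*K(4, -1) = -2*20*(-3) = -40*(-3) = 120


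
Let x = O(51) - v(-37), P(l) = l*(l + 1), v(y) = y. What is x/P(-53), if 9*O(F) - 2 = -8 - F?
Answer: 23/2067 ≈ 0.011127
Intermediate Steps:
O(F) = -⅔ - F/9 (O(F) = 2/9 + (-8 - F)/9 = 2/9 + (-8/9 - F/9) = -⅔ - F/9)
P(l) = l*(1 + l)
x = 92/3 (x = (-⅔ - ⅑*51) - 1*(-37) = (-⅔ - 17/3) + 37 = -19/3 + 37 = 92/3 ≈ 30.667)
x/P(-53) = 92/(3*((-53*(1 - 53)))) = 92/(3*((-53*(-52)))) = (92/3)/2756 = (92/3)*(1/2756) = 23/2067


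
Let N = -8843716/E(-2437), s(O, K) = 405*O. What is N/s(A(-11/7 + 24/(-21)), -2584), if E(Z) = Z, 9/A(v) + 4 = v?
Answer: -59379236/8882865 ≈ -6.6847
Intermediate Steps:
A(v) = 9/(-4 + v)
N = 8843716/2437 (N = -8843716/(-2437) = -8843716*(-1/2437) = 8843716/2437 ≈ 3628.9)
N/s(A(-11/7 + 24/(-21)), -2584) = 8843716/(2437*((405*(9/(-4 + (-11/7 + 24/(-21))))))) = 8843716/(2437*((405*(9/(-4 + (-11*⅐ + 24*(-1/21))))))) = 8843716/(2437*((405*(9/(-4 + (-11/7 - 8/7)))))) = 8843716/(2437*((405*(9/(-4 - 19/7))))) = 8843716/(2437*((405*(9/(-47/7))))) = 8843716/(2437*((405*(9*(-7/47))))) = 8843716/(2437*((405*(-63/47)))) = 8843716/(2437*(-25515/47)) = (8843716/2437)*(-47/25515) = -59379236/8882865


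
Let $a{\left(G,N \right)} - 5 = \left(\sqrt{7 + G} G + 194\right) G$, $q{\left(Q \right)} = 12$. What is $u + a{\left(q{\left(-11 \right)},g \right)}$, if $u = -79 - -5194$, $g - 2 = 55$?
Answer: $7448 + 144 \sqrt{19} \approx 8075.7$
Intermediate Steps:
$g = 57$ ($g = 2 + 55 = 57$)
$u = 5115$ ($u = -79 + 5194 = 5115$)
$a{\left(G,N \right)} = 5 + G \left(194 + G \sqrt{7 + G}\right)$ ($a{\left(G,N \right)} = 5 + \left(\sqrt{7 + G} G + 194\right) G = 5 + \left(G \sqrt{7 + G} + 194\right) G = 5 + \left(194 + G \sqrt{7 + G}\right) G = 5 + G \left(194 + G \sqrt{7 + G}\right)$)
$u + a{\left(q{\left(-11 \right)},g \right)} = 5115 + \left(5 + 194 \cdot 12 + 12^{2} \sqrt{7 + 12}\right) = 5115 + \left(5 + 2328 + 144 \sqrt{19}\right) = 5115 + \left(2333 + 144 \sqrt{19}\right) = 7448 + 144 \sqrt{19}$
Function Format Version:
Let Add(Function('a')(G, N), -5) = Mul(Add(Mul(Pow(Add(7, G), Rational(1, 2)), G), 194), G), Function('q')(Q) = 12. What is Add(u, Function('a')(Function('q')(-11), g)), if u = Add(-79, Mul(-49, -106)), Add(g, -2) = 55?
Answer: Add(7448, Mul(144, Pow(19, Rational(1, 2)))) ≈ 8075.7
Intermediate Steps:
g = 57 (g = Add(2, 55) = 57)
u = 5115 (u = Add(-79, 5194) = 5115)
Function('a')(G, N) = Add(5, Mul(G, Add(194, Mul(G, Pow(Add(7, G), Rational(1, 2)))))) (Function('a')(G, N) = Add(5, Mul(Add(Mul(Pow(Add(7, G), Rational(1, 2)), G), 194), G)) = Add(5, Mul(Add(Mul(G, Pow(Add(7, G), Rational(1, 2))), 194), G)) = Add(5, Mul(Add(194, Mul(G, Pow(Add(7, G), Rational(1, 2)))), G)) = Add(5, Mul(G, Add(194, Mul(G, Pow(Add(7, G), Rational(1, 2)))))))
Add(u, Function('a')(Function('q')(-11), g)) = Add(5115, Add(5, Mul(194, 12), Mul(Pow(12, 2), Pow(Add(7, 12), Rational(1, 2))))) = Add(5115, Add(5, 2328, Mul(144, Pow(19, Rational(1, 2))))) = Add(5115, Add(2333, Mul(144, Pow(19, Rational(1, 2))))) = Add(7448, Mul(144, Pow(19, Rational(1, 2))))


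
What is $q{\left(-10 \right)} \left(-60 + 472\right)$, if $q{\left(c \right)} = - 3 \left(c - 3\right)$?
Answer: $16068$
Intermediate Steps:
$q{\left(c \right)} = 9 - 3 c$ ($q{\left(c \right)} = - 3 \left(-3 + c\right) = 9 - 3 c$)
$q{\left(-10 \right)} \left(-60 + 472\right) = \left(9 - -30\right) \left(-60 + 472\right) = \left(9 + 30\right) 412 = 39 \cdot 412 = 16068$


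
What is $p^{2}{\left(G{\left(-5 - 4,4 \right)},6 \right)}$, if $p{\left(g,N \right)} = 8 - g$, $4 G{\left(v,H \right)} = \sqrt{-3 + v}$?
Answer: $\frac{\left(16 - i \sqrt{3}\right)^{2}}{4} \approx 63.25 - 13.856 i$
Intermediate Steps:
$G{\left(v,H \right)} = \frac{\sqrt{-3 + v}}{4}$
$p^{2}{\left(G{\left(-5 - 4,4 \right)},6 \right)} = \left(8 - \frac{\sqrt{-3 - 9}}{4}\right)^{2} = \left(8 - \frac{\sqrt{-12}}{4}\right)^{2} = \left(8 - \frac{2 i \sqrt{3}}{4}\right)^{2} = \left(8 - \frac{i \sqrt{3}}{2}\right)^{2}$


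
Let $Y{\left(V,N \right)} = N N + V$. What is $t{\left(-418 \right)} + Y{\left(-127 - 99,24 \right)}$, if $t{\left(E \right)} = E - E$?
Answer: $350$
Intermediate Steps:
$Y{\left(V,N \right)} = V + N^{2}$ ($Y{\left(V,N \right)} = N^{2} + V = V + N^{2}$)
$t{\left(E \right)} = 0$
$t{\left(-418 \right)} + Y{\left(-127 - 99,24 \right)} = 0 + \left(\left(-127 - 99\right) + 24^{2}\right) = 0 + \left(-226 + 576\right) = 0 + 350 = 350$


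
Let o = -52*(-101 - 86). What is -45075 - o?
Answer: -54799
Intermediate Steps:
o = 9724 (o = -52*(-187) = 9724)
-45075 - o = -45075 - 1*9724 = -45075 - 9724 = -54799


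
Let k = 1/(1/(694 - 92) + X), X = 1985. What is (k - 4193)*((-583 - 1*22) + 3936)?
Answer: -16690018140131/1194971 ≈ -1.3967e+7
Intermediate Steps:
k = 602/1194971 (k = 1/(1/(694 - 92) + 1985) = 1/(1/602 + 1985) = 1/(1194971/602) = 602/1194971 ≈ 0.00050378)
(k - 4193)*((-583 - 1*22) + 3936) = (602/1194971 - 4193)*((-583 - 1*22) + 3936) = -5010512801*((-583 - 22) + 3936)/1194971 = -5010512801*(-605 + 3936)/1194971 = -5010512801/1194971*3331 = -16690018140131/1194971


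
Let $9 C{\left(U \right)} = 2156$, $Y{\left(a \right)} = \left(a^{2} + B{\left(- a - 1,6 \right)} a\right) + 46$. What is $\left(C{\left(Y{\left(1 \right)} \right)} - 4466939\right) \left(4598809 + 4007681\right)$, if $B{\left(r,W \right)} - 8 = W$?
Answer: $- \frac{115327812304850}{3} \approx -3.8443 \cdot 10^{13}$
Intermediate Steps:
$B{\left(r,W \right)} = 8 + W$
$Y{\left(a \right)} = 46 + a^{2} + 14 a$ ($Y{\left(a \right)} = \left(a^{2} + \left(8 + 6\right) a\right) + 46 = \left(a^{2} + 14 a\right) + 46 = 46 + a^{2} + 14 a$)
$C{\left(U \right)} = \frac{2156}{9}$ ($C{\left(U \right)} = \frac{1}{9} \cdot 2156 = \frac{2156}{9}$)
$\left(C{\left(Y{\left(1 \right)} \right)} - 4466939\right) \left(4598809 + 4007681\right) = \left(\frac{2156}{9} - 4466939\right) \left(4598809 + 4007681\right) = \left(- \frac{40200295}{9}\right) 8606490 = - \frac{115327812304850}{3}$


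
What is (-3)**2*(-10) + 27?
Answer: -63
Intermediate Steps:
(-3)**2*(-10) + 27 = 9*(-10) + 27 = -90 + 27 = -63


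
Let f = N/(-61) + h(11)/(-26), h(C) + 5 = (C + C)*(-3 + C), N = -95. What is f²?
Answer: 63377521/2515396 ≈ 25.196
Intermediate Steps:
h(C) = -5 + 2*C*(-3 + C) (h(C) = -5 + (C + C)*(-3 + C) = -5 + (2*C)*(-3 + C) = -5 + 2*C*(-3 + C))
f = -7961/1586 (f = -95/(-61) + (-5 - 6*11 + 2*11²)/(-26) = -95*(-1/61) + (-5 - 66 + 2*121)*(-1/26) = 95/61 + (-5 - 66 + 242)*(-1/26) = 95/61 + 171*(-1/26) = 95/61 - 171/26 = -7961/1586 ≈ -5.0195)
f² = (-7961/1586)² = 63377521/2515396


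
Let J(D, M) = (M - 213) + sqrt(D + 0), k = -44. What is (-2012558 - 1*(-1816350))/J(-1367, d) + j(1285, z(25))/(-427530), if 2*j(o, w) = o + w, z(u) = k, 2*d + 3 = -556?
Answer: 36722769527843/92697339620 + 784832*I*sqrt(1367)/975693 ≈ 396.16 + 29.74*I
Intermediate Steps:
d = -559/2 (d = -3/2 + (1/2)*(-556) = -3/2 - 278 = -559/2 ≈ -279.50)
J(D, M) = -213 + M + sqrt(D) (J(D, M) = (-213 + M) + sqrt(D) = -213 + M + sqrt(D))
z(u) = -44
j(o, w) = o/2 + w/2 (j(o, w) = (o + w)/2 = o/2 + w/2)
(-2012558 - 1*(-1816350))/J(-1367, d) + j(1285, z(25))/(-427530) = (-2012558 - 1*(-1816350))/(-213 - 559/2 + sqrt(-1367)) + ((1/2)*1285 + (1/2)*(-44))/(-427530) = (-2012558 + 1816350)/(-213 - 559/2 + I*sqrt(1367)) + (1285/2 - 22)*(-1/427530) = -196208/(-985/2 + I*sqrt(1367)) + (1241/2)*(-1/427530) = -196208/(-985/2 + I*sqrt(1367)) - 1241/855060 = -1241/855060 - 196208/(-985/2 + I*sqrt(1367))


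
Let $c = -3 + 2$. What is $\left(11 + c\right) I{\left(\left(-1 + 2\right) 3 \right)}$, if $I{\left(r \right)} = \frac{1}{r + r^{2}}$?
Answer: $\frac{5}{6} \approx 0.83333$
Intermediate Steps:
$c = -1$
$\left(11 + c\right) I{\left(\left(-1 + 2\right) 3 \right)} = \left(11 - 1\right) \frac{1}{\left(-1 + 2\right) 3 \left(1 + \left(-1 + 2\right) 3\right)} = 10 \frac{1}{1 \cdot 3 \left(1 + 1 \cdot 3\right)} = 10 \frac{1}{3 \left(1 + 3\right)} = 10 \frac{1}{3 \cdot 4} = 10 \cdot \frac{1}{3} \cdot \frac{1}{4} = 10 \cdot \frac{1}{12} = \frac{5}{6}$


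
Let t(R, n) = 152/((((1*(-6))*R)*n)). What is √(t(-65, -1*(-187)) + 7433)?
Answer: √9883634811765/36465 ≈ 86.215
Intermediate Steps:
t(R, n) = -76/(3*R*n) (t(R, n) = 152/(((-6*R)*n)) = 152/((-6*R*n)) = 152*(-1/(6*R*n)) = -76/(3*R*n))
√(t(-65, -1*(-187)) + 7433) = √(-76/3/(-65*(-1*(-187))) + 7433) = √(-76/3*(-1/65)/187 + 7433) = √(-76/3*(-1/65)*1/187 + 7433) = √(76/36465 + 7433) = √(271044421/36465) = √9883634811765/36465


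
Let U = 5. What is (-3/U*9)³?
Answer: -19683/125 ≈ -157.46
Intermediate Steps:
(-3/U*9)³ = (-3/5*9)³ = (-3*⅕*9)³ = (-⅗*9)³ = (-27/5)³ = -19683/125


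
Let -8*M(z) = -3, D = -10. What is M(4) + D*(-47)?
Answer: 3763/8 ≈ 470.38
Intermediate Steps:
M(z) = 3/8 (M(z) = -1/8*(-3) = 3/8)
M(4) + D*(-47) = 3/8 - 10*(-47) = 3/8 + 470 = 3763/8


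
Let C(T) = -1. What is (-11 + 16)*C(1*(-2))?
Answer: -5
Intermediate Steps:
(-11 + 16)*C(1*(-2)) = (-11 + 16)*(-1) = 5*(-1) = -5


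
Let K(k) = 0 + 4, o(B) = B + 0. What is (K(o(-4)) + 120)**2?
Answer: 15376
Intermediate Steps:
o(B) = B
K(k) = 4
(K(o(-4)) + 120)**2 = (4 + 120)**2 = 124**2 = 15376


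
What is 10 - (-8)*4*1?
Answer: 42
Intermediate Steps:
10 - (-8)*4*1 = 10 - 2*(-16)*1 = 10 + 32*1 = 10 + 32 = 42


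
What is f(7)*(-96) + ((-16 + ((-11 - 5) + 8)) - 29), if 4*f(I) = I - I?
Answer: -53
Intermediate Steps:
f(I) = 0 (f(I) = (I - I)/4 = (¼)*0 = 0)
f(7)*(-96) + ((-16 + ((-11 - 5) + 8)) - 29) = 0*(-96) + ((-16 + ((-11 - 5) + 8)) - 29) = 0 + ((-16 + (-16 + 8)) - 29) = 0 + ((-16 - 8) - 29) = 0 + (-24 - 29) = 0 - 53 = -53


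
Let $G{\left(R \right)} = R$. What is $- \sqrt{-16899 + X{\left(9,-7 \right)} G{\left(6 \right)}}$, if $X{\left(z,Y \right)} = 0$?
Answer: $- i \sqrt{16899} \approx - 130.0 i$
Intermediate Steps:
$- \sqrt{-16899 + X{\left(9,-7 \right)} G{\left(6 \right)}} = - \sqrt{-16899 + 0 \cdot 6} = - \sqrt{-16899 + 0} = - \sqrt{-16899} = - i \sqrt{16899}$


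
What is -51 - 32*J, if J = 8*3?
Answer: -819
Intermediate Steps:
J = 24
-51 - 32*J = -51 - 32*24 = -51 - 768 = -819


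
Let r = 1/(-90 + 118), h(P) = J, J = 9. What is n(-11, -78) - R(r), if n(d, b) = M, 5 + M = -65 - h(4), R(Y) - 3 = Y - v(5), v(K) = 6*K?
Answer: -1457/28 ≈ -52.036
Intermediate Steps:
h(P) = 9
r = 1/28 ≈ 0.035714
R(Y) = -27 + Y (R(Y) = 3 + (Y - 6*5) = 3 + (Y - 1*30) = 3 + (Y - 30) = 3 + (-30 + Y) = -27 + Y)
M = -79 (M = -5 + (-65 - 1*9) = -5 + (-65 - 9) = -5 - 74 = -79)
n(d, b) = -79
n(-11, -78) - R(r) = -79 - (-27 + 1/28) = -79 - 1*(-755/28) = -79 + 755/28 = -1457/28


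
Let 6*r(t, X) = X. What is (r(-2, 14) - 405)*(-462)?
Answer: 186032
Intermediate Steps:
r(t, X) = X/6
(r(-2, 14) - 405)*(-462) = ((⅙)*14 - 405)*(-462) = (7/3 - 405)*(-462) = -1208/3*(-462) = 186032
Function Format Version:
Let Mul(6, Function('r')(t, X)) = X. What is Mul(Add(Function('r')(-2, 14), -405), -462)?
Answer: 186032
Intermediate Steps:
Function('r')(t, X) = Mul(Rational(1, 6), X)
Mul(Add(Function('r')(-2, 14), -405), -462) = Mul(Add(Mul(Rational(1, 6), 14), -405), -462) = Mul(Add(Rational(7, 3), -405), -462) = Mul(Rational(-1208, 3), -462) = 186032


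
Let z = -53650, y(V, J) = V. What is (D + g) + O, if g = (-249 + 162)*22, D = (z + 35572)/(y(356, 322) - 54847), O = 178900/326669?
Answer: -34054542234724/17800520479 ≈ -1913.1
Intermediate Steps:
O = 178900/326669 (O = 178900*(1/326669) = 178900/326669 ≈ 0.54765)
D = 18078/54491 (D = (-53650 + 35572)/(356 - 54847) = -18078/(-54491) = -18078*(-1/54491) = 18078/54491 ≈ 0.33176)
g = -1914 (g = -87*22 = -1914)
(D + g) + O = (18078/54491 - 1914) + 178900/326669 = -104277696/54491 + 178900/326669 = -34054542234724/17800520479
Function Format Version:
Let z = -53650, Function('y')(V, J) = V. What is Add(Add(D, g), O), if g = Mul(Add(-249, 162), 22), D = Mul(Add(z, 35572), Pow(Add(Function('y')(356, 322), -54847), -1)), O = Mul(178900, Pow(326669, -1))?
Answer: Rational(-34054542234724, 17800520479) ≈ -1913.1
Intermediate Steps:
O = Rational(178900, 326669) (O = Mul(178900, Rational(1, 326669)) = Rational(178900, 326669) ≈ 0.54765)
D = Rational(18078, 54491) (D = Mul(Add(-53650, 35572), Pow(Add(356, -54847), -1)) = Mul(-18078, Pow(-54491, -1)) = Mul(-18078, Rational(-1, 54491)) = Rational(18078, 54491) ≈ 0.33176)
g = -1914 (g = Mul(-87, 22) = -1914)
Add(Add(D, g), O) = Add(Add(Rational(18078, 54491), -1914), Rational(178900, 326669)) = Add(Rational(-104277696, 54491), Rational(178900, 326669)) = Rational(-34054542234724, 17800520479)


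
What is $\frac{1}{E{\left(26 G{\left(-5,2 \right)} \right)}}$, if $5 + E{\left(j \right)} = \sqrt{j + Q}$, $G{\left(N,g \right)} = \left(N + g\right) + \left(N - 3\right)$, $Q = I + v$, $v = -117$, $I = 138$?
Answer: $- \frac{1}{58} - \frac{i \sqrt{265}}{290} \approx -0.017241 - 0.056134 i$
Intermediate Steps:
$Q = 21$ ($Q = 138 - 117 = 21$)
$G{\left(N,g \right)} = -3 + g + 2 N$ ($G{\left(N,g \right)} = \left(N + g\right) + \left(-3 + N\right) = -3 + g + 2 N$)
$E{\left(j \right)} = -5 + \sqrt{21 + j}$ ($E{\left(j \right)} = -5 + \sqrt{j + 21} = -5 + \sqrt{21 + j}$)
$\frac{1}{E{\left(26 G{\left(-5,2 \right)} \right)}} = \frac{1}{-5 + \sqrt{21 + 26 \left(-3 + 2 + 2 \left(-5\right)\right)}} = \frac{1}{-5 + \sqrt{21 + 26 \left(-3 + 2 - 10\right)}} = \frac{1}{-5 + \sqrt{21 + 26 \left(-11\right)}} = \frac{1}{-5 + \sqrt{21 - 286}} = \frac{1}{-5 + \sqrt{-265}} = \frac{1}{-5 + i \sqrt{265}}$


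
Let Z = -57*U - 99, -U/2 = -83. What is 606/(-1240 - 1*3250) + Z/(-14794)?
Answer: 16981863/33212530 ≈ 0.51131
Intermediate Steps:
U = 166 (U = -2*(-83) = 166)
Z = -9561 (Z = -57*166 - 99 = -9462 - 99 = -9561)
606/(-1240 - 1*3250) + Z/(-14794) = 606/(-1240 - 1*3250) - 9561/(-14794) = 606/(-1240 - 3250) - 9561*(-1/14794) = 606/(-4490) + 9561/14794 = 606*(-1/4490) + 9561/14794 = -303/2245 + 9561/14794 = 16981863/33212530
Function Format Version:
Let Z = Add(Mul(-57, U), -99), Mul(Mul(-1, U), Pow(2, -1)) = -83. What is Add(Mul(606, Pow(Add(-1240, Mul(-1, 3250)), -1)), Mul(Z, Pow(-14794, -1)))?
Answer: Rational(16981863, 33212530) ≈ 0.51131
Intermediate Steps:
U = 166 (U = Mul(-2, -83) = 166)
Z = -9561 (Z = Add(Mul(-57, 166), -99) = Add(-9462, -99) = -9561)
Add(Mul(606, Pow(Add(-1240, Mul(-1, 3250)), -1)), Mul(Z, Pow(-14794, -1))) = Add(Mul(606, Pow(Add(-1240, Mul(-1, 3250)), -1)), Mul(-9561, Pow(-14794, -1))) = Add(Mul(606, Pow(Add(-1240, -3250), -1)), Mul(-9561, Rational(-1, 14794))) = Add(Mul(606, Pow(-4490, -1)), Rational(9561, 14794)) = Add(Mul(606, Rational(-1, 4490)), Rational(9561, 14794)) = Add(Rational(-303, 2245), Rational(9561, 14794)) = Rational(16981863, 33212530)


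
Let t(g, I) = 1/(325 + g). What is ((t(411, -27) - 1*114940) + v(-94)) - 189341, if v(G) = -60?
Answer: -223994975/736 ≈ -3.0434e+5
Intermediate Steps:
((t(411, -27) - 1*114940) + v(-94)) - 189341 = ((1/(325 + 411) - 1*114940) - 60) - 189341 = ((1/736 - 114940) - 60) - 189341 = (-84595839/736 - 60) - 189341 = -84639999/736 - 189341 = -223994975/736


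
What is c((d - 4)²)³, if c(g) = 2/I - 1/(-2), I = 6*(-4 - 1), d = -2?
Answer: 2197/27000 ≈ 0.081370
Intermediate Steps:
I = -30 (I = 6*(-5) = -30)
c(g) = 13/30 (c(g) = 2/(-30) - 1/(-2) = 2*(-1/30) - 1*(-½) = -1/15 + ½ = 13/30)
c((d - 4)²)³ = (13/30)³ = 2197/27000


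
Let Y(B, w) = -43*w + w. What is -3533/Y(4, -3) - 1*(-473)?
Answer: 56065/126 ≈ 444.96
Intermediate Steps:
Y(B, w) = -42*w
-3533/Y(4, -3) - 1*(-473) = -3533/((-42*(-3))) - 1*(-473) = -3533/126 + 473 = 56065/126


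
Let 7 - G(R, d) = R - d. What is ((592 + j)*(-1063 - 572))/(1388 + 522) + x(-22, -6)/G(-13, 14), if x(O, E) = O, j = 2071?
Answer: -14807819/6494 ≈ -2280.2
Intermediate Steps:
G(R, d) = 7 + d - R (G(R, d) = 7 - (R - d) = 7 + (d - R) = 7 + d - R)
((592 + j)*(-1063 - 572))/(1388 + 522) + x(-22, -6)/G(-13, 14) = ((592 + 2071)*(-1063 - 572))/(1388 + 522) - 22/(7 + 14 - 1*(-13)) = (2663*(-1635))/1910 - 22/(7 + 14 + 13) = -4354005*1/1910 - 22/34 = -870801/382 - 22*1/34 = -870801/382 - 11/17 = -14807819/6494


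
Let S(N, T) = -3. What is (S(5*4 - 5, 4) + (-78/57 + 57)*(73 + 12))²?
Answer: 8061884944/361 ≈ 2.2332e+7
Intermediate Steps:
(S(5*4 - 5, 4) + (-78/57 + 57)*(73 + 12))² = (-3 + (-78/57 + 57)*(73 + 12))² = (-3 + (-78*1/57 + 57)*85)² = (-3 + (-26/19 + 57)*85)² = (-3 + (1057/19)*85)² = (-3 + 89845/19)² = (89788/19)² = 8061884944/361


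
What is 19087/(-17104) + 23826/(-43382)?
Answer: -617776069/371002864 ≈ -1.6652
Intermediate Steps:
19087/(-17104) + 23826/(-43382) = 19087*(-1/17104) + 23826*(-1/43382) = -19087/17104 - 11913/21691 = -617776069/371002864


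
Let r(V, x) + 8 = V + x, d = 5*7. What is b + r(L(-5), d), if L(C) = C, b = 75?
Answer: 97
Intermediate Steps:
d = 35
r(V, x) = -8 + V + x (r(V, x) = -8 + (V + x) = -8 + V + x)
b + r(L(-5), d) = 75 + (-8 - 5 + 35) = 75 + 22 = 97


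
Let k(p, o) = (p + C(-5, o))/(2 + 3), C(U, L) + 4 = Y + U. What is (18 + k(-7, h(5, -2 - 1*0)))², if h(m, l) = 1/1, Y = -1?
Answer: 5329/25 ≈ 213.16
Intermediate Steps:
C(U, L) = -5 + U (C(U, L) = -4 + (-1 + U) = -5 + U)
h(m, l) = 1
k(p, o) = -2 + p/5 (k(p, o) = (p + (-5 - 5))/(2 + 3) = (p - 10)/5 = (-10 + p)*(⅕) = -2 + p/5)
(18 + k(-7, h(5, -2 - 1*0)))² = (18 + (-2 + (⅕)*(-7)))² = (18 + (-2 - 7/5))² = (18 - 17/5)² = (73/5)² = 5329/25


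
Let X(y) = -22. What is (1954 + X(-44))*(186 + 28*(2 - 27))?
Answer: -993048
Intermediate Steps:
(1954 + X(-44))*(186 + 28*(2 - 27)) = (1954 - 22)*(186 + 28*(2 - 27)) = 1932*(186 + 28*(-25)) = 1932*(186 - 700) = 1932*(-514) = -993048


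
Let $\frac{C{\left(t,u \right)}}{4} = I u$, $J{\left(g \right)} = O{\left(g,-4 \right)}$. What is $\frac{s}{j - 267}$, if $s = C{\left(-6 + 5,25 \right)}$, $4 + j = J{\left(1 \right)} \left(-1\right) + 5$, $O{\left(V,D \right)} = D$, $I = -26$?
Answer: $\frac{1300}{131} \approx 9.9237$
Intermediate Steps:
$J{\left(g \right)} = -4$
$j = 5$ ($j = -4 + \left(\left(-4\right) \left(-1\right) + 5\right) = -4 + \left(4 + 5\right) = -4 + 9 = 5$)
$C{\left(t,u \right)} = - 104 u$ ($C{\left(t,u \right)} = 4 \left(- 26 u\right) = - 104 u$)
$s = -2600$ ($s = \left(-104\right) 25 = -2600$)
$\frac{s}{j - 267} = - \frac{2600}{5 - 267} = - \frac{2600}{-262} = \left(-2600\right) \left(- \frac{1}{262}\right) = \frac{1300}{131}$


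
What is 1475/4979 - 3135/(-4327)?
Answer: 21991490/21544133 ≈ 1.0208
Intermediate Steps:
1475/4979 - 3135/(-4327) = 1475*(1/4979) - 3135*(-1/4327) = 1475/4979 + 3135/4327 = 21991490/21544133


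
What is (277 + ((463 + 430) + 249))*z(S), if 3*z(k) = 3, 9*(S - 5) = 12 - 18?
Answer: 1419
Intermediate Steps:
S = 13/3 (S = 5 + (12 - 18)/9 = 5 + (⅑)*(-6) = 5 - ⅔ = 13/3 ≈ 4.3333)
z(k) = 1 (z(k) = (⅓)*3 = 1)
(277 + ((463 + 430) + 249))*z(S) = (277 + ((463 + 430) + 249))*1 = (277 + (893 + 249))*1 = (277 + 1142)*1 = 1419*1 = 1419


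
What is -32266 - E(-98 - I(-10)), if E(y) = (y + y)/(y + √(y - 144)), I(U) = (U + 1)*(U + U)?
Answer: -1253708182/38853 - 278*I*√422/38853 ≈ -32268.0 - 0.14699*I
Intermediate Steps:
I(U) = 2*U*(1 + U) (I(U) = (1 + U)*(2*U) = 2*U*(1 + U))
E(y) = 2*y/(y + √(-144 + y)) (E(y) = (2*y)/(y + √(-144 + y)) = 2*y/(y + √(-144 + y)))
-32266 - E(-98 - I(-10)) = -32266 - 2*(-98 - 2*(-10)*(1 - 10))/((-98 - 2*(-10)*(1 - 10)) + √(-144 + (-98 - 2*(-10)*(1 - 10)))) = -32266 - 2*(-98 - 2*(-10)*(-9))/((-98 - 2*(-10)*(-9)) + √(-144 + (-98 - 2*(-10)*(-9)))) = -32266 - 2*(-98 - 1*180)/((-98 - 1*180) + √(-144 + (-98 - 1*180))) = -32266 - 2*(-98 - 180)/((-98 - 180) + √(-144 + (-98 - 180))) = -32266 - 2*(-278)/(-278 + √(-144 - 278)) = -32266 - 2*(-278)/(-278 + √(-422)) = -32266 - 2*(-278)/(-278 + I*√422) = -32266 - (-556)/(-278 + I*√422) = -32266 + 556/(-278 + I*√422)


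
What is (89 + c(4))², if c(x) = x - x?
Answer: 7921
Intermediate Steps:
c(x) = 0
(89 + c(4))² = (89 + 0)² = 89² = 7921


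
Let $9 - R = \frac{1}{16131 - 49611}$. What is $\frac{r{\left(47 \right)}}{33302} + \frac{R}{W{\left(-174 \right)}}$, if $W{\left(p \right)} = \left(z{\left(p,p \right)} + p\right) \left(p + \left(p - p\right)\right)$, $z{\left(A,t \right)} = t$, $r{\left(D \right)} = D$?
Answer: $\frac{52658398531}{33756255264960} \approx 0.00156$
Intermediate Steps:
$R = \frac{301321}{33480}$ ($R = 9 - \frac{1}{16131 - 49611} = 9 - \frac{1}{-33480} = 9 - - \frac{1}{33480} = 9 + \frac{1}{33480} = \frac{301321}{33480} \approx 9.0$)
$W{\left(p \right)} = 2 p^{2}$ ($W{\left(p \right)} = \left(p + p\right) \left(p + \left(p - p\right)\right) = 2 p \left(p + 0\right) = 2 p p = 2 p^{2}$)
$\frac{r{\left(47 \right)}}{33302} + \frac{R}{W{\left(-174 \right)}} = \frac{47}{33302} + \frac{301321}{33480 \cdot 2 \left(-174\right)^{2}} = 47 \cdot \frac{1}{33302} + \frac{301321}{33480 \cdot 2 \cdot 30276} = \frac{47}{33302} + \frac{301321}{33480 \cdot 60552} = \frac{47}{33302} + \frac{301321}{33480} \cdot \frac{1}{60552} = \frac{47}{33302} + \frac{301321}{2027280960} = \frac{52658398531}{33756255264960}$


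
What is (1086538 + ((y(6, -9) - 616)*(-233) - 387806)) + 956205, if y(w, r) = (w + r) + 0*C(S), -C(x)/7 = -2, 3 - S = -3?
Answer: 1799164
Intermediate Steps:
S = 6 (S = 3 - 1*(-3) = 3 + 3 = 6)
C(x) = 14 (C(x) = -7*(-2) = 14)
y(w, r) = r + w (y(w, r) = (w + r) + 0*14 = (r + w) + 0 = r + w)
(1086538 + ((y(6, -9) - 616)*(-233) - 387806)) + 956205 = (1086538 + (((-9 + 6) - 616)*(-233) - 387806)) + 956205 = (1086538 + ((-3 - 616)*(-233) - 387806)) + 956205 = (1086538 + (-619*(-233) - 387806)) + 956205 = (1086538 + (144227 - 387806)) + 956205 = (1086538 - 243579) + 956205 = 842959 + 956205 = 1799164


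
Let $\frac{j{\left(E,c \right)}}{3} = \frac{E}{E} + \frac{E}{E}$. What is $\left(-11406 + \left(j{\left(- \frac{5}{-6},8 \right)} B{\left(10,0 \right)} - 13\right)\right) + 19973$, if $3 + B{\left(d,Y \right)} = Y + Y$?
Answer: $8536$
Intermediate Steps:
$B{\left(d,Y \right)} = -3 + 2 Y$ ($B{\left(d,Y \right)} = -3 + \left(Y + Y\right) = -3 + 2 Y$)
$j{\left(E,c \right)} = 6$ ($j{\left(E,c \right)} = 3 \left(\frac{E}{E} + \frac{E}{E}\right) = 3 \left(1 + 1\right) = 3 \cdot 2 = 6$)
$\left(-11406 + \left(j{\left(- \frac{5}{-6},8 \right)} B{\left(10,0 \right)} - 13\right)\right) + 19973 = \left(-11406 + \left(6 \left(-3 + 2 \cdot 0\right) - 13\right)\right) + 19973 = \left(-11406 + \left(6 \left(-3 + 0\right) - 13\right)\right) + 19973 = \left(-11406 + \left(6 \left(-3\right) - 13\right)\right) + 19973 = \left(-11406 - 31\right) + 19973 = -11437 + 19973 = 8536$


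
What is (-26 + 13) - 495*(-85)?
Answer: 42062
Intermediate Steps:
(-26 + 13) - 495*(-85) = -13 + 42075 = 42062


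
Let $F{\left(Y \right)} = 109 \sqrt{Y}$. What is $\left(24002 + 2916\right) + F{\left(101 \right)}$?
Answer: $26918 + 109 \sqrt{101} \approx 28013.0$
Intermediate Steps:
$\left(24002 + 2916\right) + F{\left(101 \right)} = \left(24002 + 2916\right) + 109 \sqrt{101} = 26918 + 109 \sqrt{101}$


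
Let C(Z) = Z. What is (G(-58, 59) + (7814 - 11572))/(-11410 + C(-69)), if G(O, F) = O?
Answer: 3816/11479 ≈ 0.33243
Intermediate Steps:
(G(-58, 59) + (7814 - 11572))/(-11410 + C(-69)) = (-58 + (7814 - 11572))/(-11410 - 69) = (-58 - 3758)/(-11479) = -3816*(-1/11479) = 3816/11479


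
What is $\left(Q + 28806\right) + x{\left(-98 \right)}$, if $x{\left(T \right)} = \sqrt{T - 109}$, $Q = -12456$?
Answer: $16350 + 3 i \sqrt{23} \approx 16350.0 + 14.387 i$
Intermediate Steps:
$x{\left(T \right)} = \sqrt{-109 + T}$ ($x{\left(T \right)} = \sqrt{T - 109} = \sqrt{-109 + T}$)
$\left(Q + 28806\right) + x{\left(-98 \right)} = \left(-12456 + 28806\right) + \sqrt{-109 - 98} = 16350 + \sqrt{-207} = 16350 + 3 i \sqrt{23}$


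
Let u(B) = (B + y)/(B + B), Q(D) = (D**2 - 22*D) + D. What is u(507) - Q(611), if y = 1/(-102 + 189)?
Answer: -15900831355/44109 ≈ -3.6049e+5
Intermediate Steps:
Q(D) = D**2 - 21*D
y = 1/87 ≈ 0.011494
u(B) = (1/87 + B)/(2*B) (u(B) = (B + 1/87)/(B + B) = (1/87 + B)/((2*B)) = (1/87 + B)*(1/(2*B)) = (1/87 + B)/(2*B))
u(507) - Q(611) = (1/174)*(1 + 87*507)/507 - 611*(-21 + 611) = (1/174)*(1/507)*(1 + 44109) - 611*590 = (1/174)*(1/507)*44110 - 1*360490 = 22055/44109 - 360490 = -15900831355/44109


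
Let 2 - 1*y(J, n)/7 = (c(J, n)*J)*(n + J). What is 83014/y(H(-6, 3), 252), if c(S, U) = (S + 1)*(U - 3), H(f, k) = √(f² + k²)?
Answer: -117666658541/27266194022774 + 9208701513*√5/27266194022774 ≈ -0.0035603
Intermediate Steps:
c(S, U) = (1 + S)*(-3 + U)
y(J, n) = 14 - 7*J*(J + n)*(-3 + n - 3*J + J*n) (y(J, n) = 14 - 7*(-3 + n - 3*J + J*n)*J*(n + J) = 14 - 7*J*(-3 + n - 3*J + J*n)*(J + n) = 14 - 7*J*(J + n)*(-3 + n - 3*J + J*n))
83014/y(H(-6, 3), 252) = 83014/(14 + 7*(√((-6)² + 3²))²*(3 - 1*252 + 3*√((-6)² + 3²) - 1*√((-6)² + 3²)*252) - 7*√((-6)² + 3²)*252*(-3 + 252 - 3*√((-6)² + 3²) + √((-6)² + 3²)*252)) = 83014/(14 + 7*(√(36 + 9))²*(3 - 252 + 3*√(36 + 9) - 1*√(36 + 9)*252) - 7*√(36 + 9)*252*(-3 + 252 - 3*√(36 + 9) + √(36 + 9)*252)) = 83014/(14 + 7*(√45)²*(3 - 252 + 3*√45 - 1*√45*252) - 7*√45*252*(-3 + 252 - 9*√5 + √45*252)) = 83014/(14 + 7*(3*√5)²*(3 - 252 + 3*(3*√5) - 1*3*√5*252) - 7*3*√5*252*(-3 + 252 - 9*√5 + (3*√5)*252)) = 83014/(14 + 7*45*(3 - 252 + 9*√5 - 756*√5) - 7*3*√5*252*(-3 + 252 - 9*√5 + 756*√5)) = 83014/(14 + 7*45*(-249 - 747*√5) - 7*3*√5*252*(249 + 747*√5)) = 83014/(14 + (-78435 - 235305*√5) - 5292*√5*(249 + 747*√5)) = 83014/(-78421 - 235305*√5 - 5292*√5*(249 + 747*√5))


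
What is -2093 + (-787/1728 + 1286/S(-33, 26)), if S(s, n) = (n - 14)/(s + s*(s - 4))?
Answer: 216381101/1728 ≈ 1.2522e+5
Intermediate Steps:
S(s, n) = (-14 + n)/(s + s*(-4 + s))
-2093 + (-787/1728 + 1286/S(-33, 26)) = -2093 + (-787/1728 + 1286/(((-14 + 26)/((-33)*(-3 - 33))))) = -2093 + (-787*1/1728 + 1286/((-1/33*12/(-36)))) = -2093 + (-787/1728 + 1286/((-1/33*(-1/36)*12))) = -2093 + (-787/1728 + 1286/(1/99)) = -2093 + (-787/1728 + 1286*99) = -2093 + (-787/1728 + 127314) = -2093 + 219997805/1728 = 216381101/1728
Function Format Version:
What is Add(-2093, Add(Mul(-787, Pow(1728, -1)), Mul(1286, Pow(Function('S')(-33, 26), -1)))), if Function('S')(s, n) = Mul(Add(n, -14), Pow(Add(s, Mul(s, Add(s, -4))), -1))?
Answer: Rational(216381101, 1728) ≈ 1.2522e+5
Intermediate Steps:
Function('S')(s, n) = Mul(Pow(Add(s, Mul(s, Add(-4, s))), -1), Add(-14, n)) (Function('S')(s, n) = Mul(Add(-14, n), Pow(Add(s, Mul(s, Add(-4, s))), -1)) = Mul(Pow(Add(s, Mul(s, Add(-4, s))), -1), Add(-14, n)))
Add(-2093, Add(Mul(-787, Pow(1728, -1)), Mul(1286, Pow(Function('S')(-33, 26), -1)))) = Add(-2093, Add(Mul(-787, Pow(1728, -1)), Mul(1286, Pow(Mul(Pow(-33, -1), Pow(Add(-3, -33), -1), Add(-14, 26)), -1)))) = Add(-2093, Add(Mul(-787, Rational(1, 1728)), Mul(1286, Pow(Mul(Rational(-1, 33), Pow(-36, -1), 12), -1)))) = Add(-2093, Add(Rational(-787, 1728), Mul(1286, Pow(Mul(Rational(-1, 33), Rational(-1, 36), 12), -1)))) = Add(-2093, Add(Rational(-787, 1728), Mul(1286, Pow(Rational(1, 99), -1)))) = Add(-2093, Add(Rational(-787, 1728), Mul(1286, 99))) = Add(-2093, Add(Rational(-787, 1728), 127314)) = Add(-2093, Rational(219997805, 1728)) = Rational(216381101, 1728)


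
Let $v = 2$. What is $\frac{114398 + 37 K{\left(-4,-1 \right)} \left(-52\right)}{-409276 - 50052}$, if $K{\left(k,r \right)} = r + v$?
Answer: $- \frac{56237}{229664} \approx -0.24487$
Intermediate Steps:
$K{\left(k,r \right)} = 2 + r$ ($K{\left(k,r \right)} = r + 2 = 2 + r$)
$\frac{114398 + 37 K{\left(-4,-1 \right)} \left(-52\right)}{-409276 - 50052} = \frac{114398 + 37 \left(2 - 1\right) \left(-52\right)}{-409276 - 50052} = \frac{114398 + 37 \cdot 1 \left(-52\right)}{-459328} = \left(114398 + 37 \left(-52\right)\right) \left(- \frac{1}{459328}\right) = \left(114398 - 1924\right) \left(- \frac{1}{459328}\right) = 112474 \left(- \frac{1}{459328}\right) = - \frac{56237}{229664}$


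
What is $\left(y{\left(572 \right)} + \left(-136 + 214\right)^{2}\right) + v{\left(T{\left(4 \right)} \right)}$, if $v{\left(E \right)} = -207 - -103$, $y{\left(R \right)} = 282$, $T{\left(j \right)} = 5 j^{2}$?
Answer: $6262$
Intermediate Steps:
$v{\left(E \right)} = -104$ ($v{\left(E \right)} = -207 + 103 = -104$)
$\left(y{\left(572 \right)} + \left(-136 + 214\right)^{2}\right) + v{\left(T{\left(4 \right)} \right)} = \left(282 + \left(-136 + 214\right)^{2}\right) - 104 = \left(282 + 78^{2}\right) - 104 = \left(282 + 6084\right) - 104 = 6366 - 104 = 6262$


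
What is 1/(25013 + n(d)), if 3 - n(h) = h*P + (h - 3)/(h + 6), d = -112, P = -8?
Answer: 106/2556605 ≈ 4.1461e-5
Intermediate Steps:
n(h) = 3 + 8*h - (-3 + h)/(6 + h) (n(h) = 3 - (h*(-8) + (h - 3)/(h + 6)) = 3 - (-8*h + (-3 + h)/(6 + h)) = 3 + (8*h - (-3 + h)/(6 + h)) = 3 + 8*h - (-3 + h)/(6 + h))
1/(25013 + n(d)) = 1/(25013 + (21 + 8*(-112)² + 50*(-112))/(6 - 112)) = 1/(25013 + (21 + 8*12544 - 5600)/(-106)) = 1/(25013 - (21 + 100352 - 5600)/106) = 1/(25013 - 1/106*94773) = 1/(25013 - 94773/106) = 1/(2556605/106) = 106/2556605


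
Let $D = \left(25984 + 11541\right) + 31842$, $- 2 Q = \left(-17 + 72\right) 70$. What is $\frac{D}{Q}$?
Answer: $- \frac{69367}{1925} \approx -36.035$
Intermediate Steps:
$Q = -1925$ ($Q = - \frac{\left(-17 + 72\right) 70}{2} = - \frac{55 \cdot 70}{2} = \left(- \frac{1}{2}\right) 3850 = -1925$)
$D = 69367$ ($D = 37525 + 31842 = 69367$)
$\frac{D}{Q} = \frac{69367}{-1925} = 69367 \left(- \frac{1}{1925}\right) = - \frac{69367}{1925}$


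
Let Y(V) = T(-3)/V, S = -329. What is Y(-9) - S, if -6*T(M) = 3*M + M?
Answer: 2959/9 ≈ 328.78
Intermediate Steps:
T(M) = -2*M/3 (T(M) = -(3*M + M)/6 = -2*M/3)
Y(V) = 2/V (Y(V) = (-2/3*(-3))/V = 2/V)
Y(-9) - S = 2/(-9) - 1*(-329) = 2*(-1/9) + 329 = -2/9 + 329 = 2959/9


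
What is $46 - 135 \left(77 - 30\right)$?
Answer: $-6299$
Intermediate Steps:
$46 - 135 \left(77 - 30\right) = 46 - 6345 = -6299$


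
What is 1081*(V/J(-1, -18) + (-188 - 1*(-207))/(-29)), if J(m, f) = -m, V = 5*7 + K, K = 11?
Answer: 1421515/29 ≈ 49018.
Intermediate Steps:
V = 46 (V = 5*7 + 11 = 35 + 11 = 46)
1081*(V/J(-1, -18) + (-188 - 1*(-207))/(-29)) = 1081*(46/((-1*(-1))) + (-188 - 1*(-207))/(-29)) = 1081*(46/1 + (-188 + 207)*(-1/29)) = 1081*(46*1 + 19*(-1/29)) = 1081*(46 - 19/29) = 1081*(1315/29) = 1421515/29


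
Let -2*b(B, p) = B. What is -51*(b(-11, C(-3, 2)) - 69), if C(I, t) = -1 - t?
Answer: 6477/2 ≈ 3238.5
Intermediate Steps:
b(B, p) = -B/2
-51*(b(-11, C(-3, 2)) - 69) = -51*(-1/2*(-11) - 69) = -51*(11/2 - 69) = -51*(-127/2) = 6477/2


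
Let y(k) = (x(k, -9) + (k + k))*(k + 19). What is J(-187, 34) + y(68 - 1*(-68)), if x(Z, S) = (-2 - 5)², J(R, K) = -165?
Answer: 49590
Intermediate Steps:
x(Z, S) = 49 (x(Z, S) = (-7)² = 49)
y(k) = (19 + k)*(49 + 2*k) (y(k) = (49 + (k + k))*(k + 19) = (49 + 2*k)*(19 + k) = (19 + k)*(49 + 2*k))
J(-187, 34) + y(68 - 1*(-68)) = -165 + (931 + 2*(68 - 1*(-68))² + 87*(68 - 1*(-68))) = -165 + (931 + 2*(68 + 68)² + 87*(68 + 68)) = -165 + (931 + 2*136² + 87*136) = -165 + (931 + 2*18496 + 11832) = -165 + (931 + 36992 + 11832) = -165 + 49755 = 49590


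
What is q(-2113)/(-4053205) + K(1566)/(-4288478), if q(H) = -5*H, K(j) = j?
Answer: -5165508910/1738208047199 ≈ -0.0029717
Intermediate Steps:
q(-2113)/(-4053205) + K(1566)/(-4288478) = -5*(-2113)/(-4053205) + 1566/(-4288478) = 10565*(-1/4053205) + 1566*(-1/4288478) = -2113/810641 - 783/2144239 = -5165508910/1738208047199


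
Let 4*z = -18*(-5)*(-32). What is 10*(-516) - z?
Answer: -4440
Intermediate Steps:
z = -720 (z = (-18*(-5)*(-32))/4 = (90*(-32))/4 = (¼)*(-2880) = -720)
10*(-516) - z = 10*(-516) - 1*(-720) = -5160 + 720 = -4440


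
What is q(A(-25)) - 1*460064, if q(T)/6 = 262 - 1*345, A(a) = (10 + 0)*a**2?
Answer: -460562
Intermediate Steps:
A(a) = 10*a**2
q(T) = -498 (q(T) = 6*(262 - 1*345) = 6*(262 - 345) = 6*(-83) = -498)
q(A(-25)) - 1*460064 = -498 - 1*460064 = -498 - 460064 = -460562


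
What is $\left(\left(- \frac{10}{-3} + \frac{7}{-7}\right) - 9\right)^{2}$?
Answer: $\frac{400}{9} \approx 44.444$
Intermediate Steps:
$\left(\left(- \frac{10}{-3} + \frac{7}{-7}\right) - 9\right)^{2} = \left(\left(\left(-10\right) \left(- \frac{1}{3}\right) + 7 \left(- \frac{1}{7}\right)\right) - 9\right)^{2} = \left(\left(\frac{10}{3} - 1\right) - 9\right)^{2} = \left(\frac{7}{3} - 9\right)^{2} = \left(- \frac{20}{3}\right)^{2} = \frac{400}{9}$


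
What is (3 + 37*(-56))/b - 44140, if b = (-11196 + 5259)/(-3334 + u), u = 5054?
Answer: -258500500/5937 ≈ -43541.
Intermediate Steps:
b = -5937/1720 (b = (-11196 + 5259)/(-3334 + 5054) = -5937/1720 ≈ -3.4517)
(3 + 37*(-56))/b - 44140 = (3 + 37*(-56))/(-5937/1720) - 44140 = (3 - 2072)*(-1720/5937) - 44140 = -2069*(-1720/5937) - 44140 = 3558680/5937 - 44140 = -258500500/5937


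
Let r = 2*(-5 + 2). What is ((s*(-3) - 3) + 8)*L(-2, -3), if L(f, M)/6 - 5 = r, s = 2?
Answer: 6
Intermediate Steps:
r = -6 (r = 2*(-3) = -6)
L(f, M) = -6 (L(f, M) = 30 + 6*(-6) = 30 - 36 = -6)
((s*(-3) - 3) + 8)*L(-2, -3) = ((2*(-3) - 3) + 8)*(-6) = ((-6 - 3) + 8)*(-6) = (-9 + 8)*(-6) = -1*(-6) = 6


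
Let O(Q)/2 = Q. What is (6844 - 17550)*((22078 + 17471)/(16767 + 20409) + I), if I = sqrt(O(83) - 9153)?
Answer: -70568599/6196 - 10706*I*sqrt(8987) ≈ -11389.0 - 1.0149e+6*I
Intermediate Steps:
O(Q) = 2*Q
I = I*sqrt(8987) (I = sqrt(2*83 - 9153) = sqrt(166 - 9153) = sqrt(-8987) = I*sqrt(8987) ≈ 94.8*I)
(6844 - 17550)*((22078 + 17471)/(16767 + 20409) + I) = (6844 - 17550)*((22078 + 17471)/(16767 + 20409) + I*sqrt(8987)) = -10706*(39549/37176 + I*sqrt(8987)) = -10706*(39549*(1/37176) + I*sqrt(8987)) = -10706*(13183/12392 + I*sqrt(8987)) = -70568599/6196 - 10706*I*sqrt(8987)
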